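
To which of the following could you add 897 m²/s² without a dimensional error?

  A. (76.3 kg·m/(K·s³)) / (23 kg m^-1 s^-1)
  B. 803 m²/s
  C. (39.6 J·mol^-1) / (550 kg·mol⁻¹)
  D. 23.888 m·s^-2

Reference: m²·s⁻².
Each option:
  A. [kg·m·s⁻³·K⁻¹] / [kg·m⁻¹·s⁻¹] = m²·s⁻²·K⁻¹
  B. m²·s⁻¹
  C. [kg·m²·s⁻²·mol⁻¹] / [kg·mol⁻¹] = m²·s⁻²  ← same
  D. m·s⁻²
Only C. matches m²·s⁻².

C.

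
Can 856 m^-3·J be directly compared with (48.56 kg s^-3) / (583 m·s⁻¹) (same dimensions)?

Reduce each to base SI dimensions:
  856 m^-3·J:  J·m⁻³ = N·m·m⁻³ = kg·m⁻¹·s⁻²
  (48.56 kg s^-3) / (583 m·s⁻¹):  [kg·s⁻³] / [m·s⁻¹] = kg·m⁻¹·s⁻²
Both are kg·m⁻¹·s⁻², so they have the same dimensions and can be added.

Yes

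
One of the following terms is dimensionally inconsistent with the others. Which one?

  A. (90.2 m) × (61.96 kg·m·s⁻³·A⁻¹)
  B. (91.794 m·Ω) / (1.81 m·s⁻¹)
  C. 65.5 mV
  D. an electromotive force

In SI base units:
  A. [m] · [kg·m·s⁻³·A⁻¹] = kg·m²·s⁻³·A⁻¹
  B. [kg·m³·s⁻³·A⁻²] / [m·s⁻¹] = kg·m²·s⁻²·A⁻²
  C. V = J·C⁻¹ = kg·m²·s⁻³·A⁻¹
  D. [electromotive force] = kg·m²·s⁻³·A⁻¹
All reduce to kg·m²·s⁻³·A⁻¹ except B., which is kg·m²·s⁻²·A⁻².

B.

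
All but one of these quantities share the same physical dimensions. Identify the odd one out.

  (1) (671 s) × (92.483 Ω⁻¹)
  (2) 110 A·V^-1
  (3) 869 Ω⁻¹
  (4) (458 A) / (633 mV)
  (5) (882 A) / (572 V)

(1)

In SI base units:
  (1) [s] · [kg⁻¹·m⁻²·s³·A²] = kg⁻¹·m⁻²·s⁴·A²
  (2) A·V⁻¹ = A·(J·C⁻¹)⁻¹ = kg⁻¹·m⁻²·s³·A²
  (3) Ω⁻¹ = (V·A⁻¹)⁻¹ = kg⁻¹·m⁻²·s³·A²
  (4) [A] / [kg·m²·s⁻³·A⁻¹] = kg⁻¹·m⁻²·s³·A²
  (5) [A] / [kg·m²·s⁻³·A⁻¹] = kg⁻¹·m⁻²·s³·A²
All reduce to kg⁻¹·m⁻²·s³·A² except (1), which is kg⁻¹·m⁻²·s⁴·A².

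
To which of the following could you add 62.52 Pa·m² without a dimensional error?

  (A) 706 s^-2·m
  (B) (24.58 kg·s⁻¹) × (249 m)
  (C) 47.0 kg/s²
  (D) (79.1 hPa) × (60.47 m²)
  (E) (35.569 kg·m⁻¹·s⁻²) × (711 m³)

Reference: Pa·m² = N·m⁻²·m² = kg·m·s⁻².
Each option:
  (A) m·s⁻²
  (B) [kg·s⁻¹] · [m] = kg·m·s⁻¹
  (C) kg·s⁻²
  (D) [kg·m⁻¹·s⁻²] · [m²] = kg·m·s⁻²  ← same
  (E) [kg·m⁻¹·s⁻²] · [m³] = kg·m²·s⁻²
Only (D) matches kg·m·s⁻².

(D)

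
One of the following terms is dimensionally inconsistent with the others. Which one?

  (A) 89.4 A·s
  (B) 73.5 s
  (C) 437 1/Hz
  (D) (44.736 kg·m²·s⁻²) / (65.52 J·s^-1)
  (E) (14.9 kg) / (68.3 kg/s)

Dimensions:
  (A) A·s = s·A
  (B) s
  (C) Hz⁻¹ = (s⁻¹)⁻¹ = s
  (D) [kg·m²·s⁻²] / [kg·m²·s⁻³] = s
  (E) [kg] / [kg·s⁻¹] = s
All reduce to s except (A), which is s·A.

(A)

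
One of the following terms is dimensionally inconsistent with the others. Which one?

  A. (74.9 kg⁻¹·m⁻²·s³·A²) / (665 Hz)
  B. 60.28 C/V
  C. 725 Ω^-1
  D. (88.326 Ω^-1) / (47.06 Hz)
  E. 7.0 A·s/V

C.

In SI base units:
  A. [kg⁻¹·m⁻²·s³·A²] / [s⁻¹] = kg⁻¹·m⁻²·s⁴·A²
  B. C·V⁻¹ = s·A·(J·C⁻¹)⁻¹ = kg⁻¹·m⁻²·s⁴·A²
  C. Ω⁻¹ = (V·A⁻¹)⁻¹ = kg⁻¹·m⁻²·s³·A²
  D. [kg⁻¹·m⁻²·s³·A²] / [s⁻¹] = kg⁻¹·m⁻²·s⁴·A²
  E. A·s·V⁻¹ = A·s·(J·C⁻¹)⁻¹ = kg⁻¹·m⁻²·s⁴·A²
All reduce to kg⁻¹·m⁻²·s⁴·A² except C., which is kg⁻¹·m⁻²·s³·A².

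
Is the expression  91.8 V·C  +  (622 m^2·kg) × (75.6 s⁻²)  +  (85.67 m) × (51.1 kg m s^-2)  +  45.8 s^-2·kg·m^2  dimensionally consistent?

In SI base units:
  91.8 V·C:  C·V = s·A·J·C⁻¹ = kg·m²·s⁻²
  (622 m^2·kg) × (75.6 s⁻²):  [kg·m²] · [s⁻²] = kg·m²·s⁻²
  (85.67 m) × (51.1 kg m s^-2):  [m] · [kg·m·s⁻²] = kg·m²·s⁻²
  45.8 s^-2·kg·m^2:  kg·m²·s⁻²
Every term reduces to kg·m²·s⁻².

Yes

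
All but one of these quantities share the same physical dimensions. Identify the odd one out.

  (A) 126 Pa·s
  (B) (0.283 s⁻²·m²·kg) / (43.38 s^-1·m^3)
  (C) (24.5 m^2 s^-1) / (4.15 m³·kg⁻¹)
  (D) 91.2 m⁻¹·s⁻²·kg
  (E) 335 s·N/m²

(D)

Dimensions:
  (A) Pa·s = N·m⁻²·s = kg·m⁻¹·s⁻¹
  (B) [kg·m²·s⁻²] / [m³·s⁻¹] = kg·m⁻¹·s⁻¹
  (C) [m²·s⁻¹] / [kg⁻¹·m³] = kg·m⁻¹·s⁻¹
  (D) kg·m⁻¹·s⁻²
  (E) N·s·m⁻² = kg·m·s⁻²·s·m⁻² = kg·m⁻¹·s⁻¹
All reduce to kg·m⁻¹·s⁻¹ except (D), which is kg·m⁻¹·s⁻².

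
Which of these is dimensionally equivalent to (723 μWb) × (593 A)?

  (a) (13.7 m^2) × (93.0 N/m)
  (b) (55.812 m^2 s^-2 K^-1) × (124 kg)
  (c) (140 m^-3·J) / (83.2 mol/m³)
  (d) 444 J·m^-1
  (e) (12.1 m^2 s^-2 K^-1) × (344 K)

(a)

Reference: [kg·m²·s⁻²·A⁻¹] · [A] = kg·m²·s⁻².
Each option:
  (a) [m²] · [kg·s⁻²] = kg·m²·s⁻²  ← same
  (b) [m²·s⁻²·K⁻¹] · [kg] = kg·m²·s⁻²·K⁻¹
  (c) [kg·m⁻¹·s⁻²] / [m⁻³·mol] = kg·m²·s⁻²·mol⁻¹
  (d) J·m⁻¹ = N·m·m⁻¹ = kg·m·s⁻²
  (e) [m²·s⁻²·K⁻¹] · [K] = m²·s⁻²
Only (a) matches kg·m²·s⁻².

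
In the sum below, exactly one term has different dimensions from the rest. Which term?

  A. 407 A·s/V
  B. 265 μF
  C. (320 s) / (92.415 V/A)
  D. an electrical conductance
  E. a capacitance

D.

In SI base units:
  A. A·s·V⁻¹ = A·s·(J·C⁻¹)⁻¹ = kg⁻¹·m⁻²·s⁴·A²
  B. F = C·V⁻¹ = kg⁻¹·m⁻²·s⁴·A²
  C. [s] / [kg·m²·s⁻³·A⁻²] = kg⁻¹·m⁻²·s⁴·A²
  D. [electrical conductance] = kg⁻¹·m⁻²·s³·A²
  E. [capacitance] = kg⁻¹·m⁻²·s⁴·A²
All reduce to kg⁻¹·m⁻²·s⁴·A² except D., which is kg⁻¹·m⁻²·s³·A².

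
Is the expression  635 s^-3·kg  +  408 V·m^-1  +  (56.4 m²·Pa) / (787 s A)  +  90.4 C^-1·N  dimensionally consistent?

No

Expand each in SI base units:
  635 s^-3·kg:  kg·s⁻³
  408 V·m^-1:  V·m⁻¹ = J·C⁻¹·m⁻¹ = kg·m·s⁻³·A⁻¹
  (56.4 m²·Pa) / (787 s A):  [kg·m·s⁻²] / [s·A] = kg·m·s⁻³·A⁻¹
  90.4 C^-1·N:  N·C⁻¹ = kg·m·s⁻²·(s·A)⁻¹ = kg·m·s⁻³·A⁻¹
The terms do not share a single dimension (kg·m·s⁻³·A⁻¹ vs kg·s⁻³).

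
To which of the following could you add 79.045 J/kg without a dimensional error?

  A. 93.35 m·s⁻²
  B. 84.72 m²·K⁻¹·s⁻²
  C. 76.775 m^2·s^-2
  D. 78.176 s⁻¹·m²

C.

Reference: J·kg⁻¹ = N·m·kg⁻¹ = m²·s⁻².
Each option:
  A. m·s⁻²
  B. m²·s⁻²·K⁻¹
  C. m²·s⁻²  ← same
  D. m²·s⁻¹
Only C. matches m²·s⁻².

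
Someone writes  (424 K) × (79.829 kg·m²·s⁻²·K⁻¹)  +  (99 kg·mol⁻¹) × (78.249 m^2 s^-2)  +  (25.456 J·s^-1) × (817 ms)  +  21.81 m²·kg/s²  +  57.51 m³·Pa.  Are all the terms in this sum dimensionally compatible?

Work out the base dimensions of each:
  (424 K) × (79.829 kg·m²·s⁻²·K⁻¹):  [K] · [kg·m²·s⁻²·K⁻¹] = kg·m²·s⁻²
  (99 kg·mol⁻¹) × (78.249 m^2 s^-2):  [kg·mol⁻¹] · [m²·s⁻²] = kg·m²·s⁻²·mol⁻¹
  (25.456 J·s^-1) × (817 ms):  [kg·m²·s⁻³] · [s] = kg·m²·s⁻²
  21.81 m²·kg/s²:  kg·m²·s⁻²
  57.51 m³·Pa:  Pa·m³ = N·m⁻²·m³ = kg·m²·s⁻²
The terms do not share a single dimension (kg·m²·s⁻² vs kg·m²·s⁻²·mol⁻¹).

No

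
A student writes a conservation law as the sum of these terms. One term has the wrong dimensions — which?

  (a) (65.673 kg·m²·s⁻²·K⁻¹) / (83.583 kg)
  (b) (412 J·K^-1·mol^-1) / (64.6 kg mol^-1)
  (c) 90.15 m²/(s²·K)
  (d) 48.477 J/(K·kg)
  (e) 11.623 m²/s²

(e)

Expand each in SI base units:
  (a) [kg·m²·s⁻²·K⁻¹] / [kg] = m²·s⁻²·K⁻¹
  (b) [kg·m²·s⁻²·K⁻¹·mol⁻¹] / [kg·mol⁻¹] = m²·s⁻²·K⁻¹
  (c) m²·s⁻²·K⁻¹
  (d) J·kg⁻¹·K⁻¹ = N·m·kg⁻¹·K⁻¹ = m²·s⁻²·K⁻¹
  (e) m²·s⁻²
All reduce to m²·s⁻²·K⁻¹ except (e), which is m²·s⁻².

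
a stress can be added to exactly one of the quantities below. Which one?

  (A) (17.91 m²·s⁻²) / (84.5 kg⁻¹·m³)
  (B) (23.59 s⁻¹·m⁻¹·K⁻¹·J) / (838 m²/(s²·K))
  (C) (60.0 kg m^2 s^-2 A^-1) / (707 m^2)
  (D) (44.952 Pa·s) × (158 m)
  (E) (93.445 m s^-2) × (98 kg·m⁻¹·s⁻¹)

(A)

Reference: [stress] = kg·m⁻¹·s⁻².
Each option:
  (A) [m²·s⁻²] / [kg⁻¹·m³] = kg·m⁻¹·s⁻²  ← same
  (B) [kg·m·s⁻³·K⁻¹] / [m²·s⁻²·K⁻¹] = kg·m⁻¹·s⁻¹
  (C) [kg·m²·s⁻²·A⁻¹] / [m²] = kg·s⁻²·A⁻¹
  (D) [kg·m⁻¹·s⁻¹] · [m] = kg·s⁻¹
  (E) [m·s⁻²] · [kg·m⁻¹·s⁻¹] = kg·s⁻³
Only (A) matches kg·m⁻¹·s⁻².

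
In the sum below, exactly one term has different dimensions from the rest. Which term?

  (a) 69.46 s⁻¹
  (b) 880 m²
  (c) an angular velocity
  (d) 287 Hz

(b)

Dimensions:
  (a) s⁻¹
  (b) m²
  (c) [angular velocity] = s⁻¹
  (d) Hz = s⁻¹
All reduce to s⁻¹ except (b), which is m².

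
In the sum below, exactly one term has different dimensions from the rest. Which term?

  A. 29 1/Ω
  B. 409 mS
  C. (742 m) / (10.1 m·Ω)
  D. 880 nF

Dimensions:
  A. Ω⁻¹ = (V·A⁻¹)⁻¹ = kg⁻¹·m⁻²·s³·A²
  B. S = Ω⁻¹ = kg⁻¹·m⁻²·s³·A²
  C. [m] / [kg·m³·s⁻³·A⁻²] = kg⁻¹·m⁻²·s³·A²
  D. F = C·V⁻¹ = kg⁻¹·m⁻²·s⁴·A²
All reduce to kg⁻¹·m⁻²·s³·A² except D., which is kg⁻¹·m⁻²·s⁴·A².

D.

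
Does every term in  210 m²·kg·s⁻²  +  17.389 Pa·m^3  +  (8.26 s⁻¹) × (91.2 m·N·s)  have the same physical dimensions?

In SI base units:
  210 m²·kg·s⁻²:  kg·m²·s⁻²
  17.389 Pa·m^3:  Pa·m³ = N·m⁻²·m³ = kg·m²·s⁻²
  (8.26 s⁻¹) × (91.2 m·N·s):  [s⁻¹] · [kg·m²·s⁻¹] = kg·m²·s⁻²
Every term reduces to kg·m²·s⁻².

Yes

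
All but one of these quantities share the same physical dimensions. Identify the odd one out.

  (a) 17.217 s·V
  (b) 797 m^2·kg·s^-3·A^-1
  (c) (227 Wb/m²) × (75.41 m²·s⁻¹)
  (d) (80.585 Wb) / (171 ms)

In SI base units:
  (a) V·s = J·C⁻¹·s = kg·m²·s⁻²·A⁻¹
  (b) kg·m²·s⁻³·A⁻¹
  (c) [kg·s⁻²·A⁻¹] · [m²·s⁻¹] = kg·m²·s⁻³·A⁻¹
  (d) [kg·m²·s⁻²·A⁻¹] / [s] = kg·m²·s⁻³·A⁻¹
All reduce to kg·m²·s⁻³·A⁻¹ except (a), which is kg·m²·s⁻²·A⁻¹.

(a)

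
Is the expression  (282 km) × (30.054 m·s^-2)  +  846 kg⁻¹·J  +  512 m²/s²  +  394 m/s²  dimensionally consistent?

Reduce each to base SI dimensions:
  (282 km) × (30.054 m·s^-2):  [m] · [m·s⁻²] = m²·s⁻²
  846 kg⁻¹·J:  J·kg⁻¹ = N·m·kg⁻¹ = m²·s⁻²
  512 m²/s²:  m²·s⁻²
  394 m/s²:  m·s⁻²
The terms do not share a single dimension (m²·s⁻² vs m·s⁻²).

No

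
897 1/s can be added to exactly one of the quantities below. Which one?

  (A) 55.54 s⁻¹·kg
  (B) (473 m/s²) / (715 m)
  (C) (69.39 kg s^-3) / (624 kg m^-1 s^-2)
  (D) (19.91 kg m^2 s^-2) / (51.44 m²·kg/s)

(D)

Reference: s⁻¹.
Each option:
  (A) kg·s⁻¹
  (B) [m·s⁻²] / [m] = s⁻²
  (C) [kg·s⁻³] / [kg·m⁻¹·s⁻²] = m·s⁻¹
  (D) [kg·m²·s⁻²] / [kg·m²·s⁻¹] = s⁻¹  ← same
Only (D) matches s⁻¹.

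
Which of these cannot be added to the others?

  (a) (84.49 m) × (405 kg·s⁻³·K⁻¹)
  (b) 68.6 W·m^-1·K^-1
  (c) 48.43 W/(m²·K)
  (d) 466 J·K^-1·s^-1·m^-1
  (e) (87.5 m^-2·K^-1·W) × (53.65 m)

Expand each in SI base units:
  (a) [m] · [kg·s⁻³·K⁻¹] = kg·m·s⁻³·K⁻¹
  (b) W·m⁻¹·K⁻¹ = J·s⁻¹·m⁻¹·K⁻¹ = kg·m·s⁻³·K⁻¹
  (c) W·m⁻²·K⁻¹ = J·s⁻¹·m⁻²·K⁻¹ = kg·s⁻³·K⁻¹
  (d) J·s⁻¹·m⁻¹·K⁻¹ = N·m·s⁻¹·m⁻¹·K⁻¹ = kg·m·s⁻³·K⁻¹
  (e) [kg·s⁻³·K⁻¹] · [m] = kg·m·s⁻³·K⁻¹
All reduce to kg·m·s⁻³·K⁻¹ except (c), which is kg·s⁻³·K⁻¹.

(c)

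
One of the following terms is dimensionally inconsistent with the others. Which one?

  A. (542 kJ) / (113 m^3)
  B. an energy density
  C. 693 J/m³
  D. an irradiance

D.

Dimensions:
  A. [kg·m²·s⁻²] / [m³] = kg·m⁻¹·s⁻²
  B. [energy density] = kg·m⁻¹·s⁻²
  C. J·m⁻³ = N·m·m⁻³ = kg·m⁻¹·s⁻²
  D. [irradiance] = kg·s⁻³
All reduce to kg·m⁻¹·s⁻² except D., which is kg·s⁻³.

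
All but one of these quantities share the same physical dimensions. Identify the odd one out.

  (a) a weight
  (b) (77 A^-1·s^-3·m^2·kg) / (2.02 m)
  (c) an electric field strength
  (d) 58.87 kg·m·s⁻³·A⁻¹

(a)

In SI base units:
  (a) [weight] = kg·m·s⁻²
  (b) [kg·m²·s⁻³·A⁻¹] / [m] = kg·m·s⁻³·A⁻¹
  (c) [electric field strength] = kg·m·s⁻³·A⁻¹
  (d) kg·m·s⁻³·A⁻¹
All reduce to kg·m·s⁻³·A⁻¹ except (a), which is kg·m·s⁻².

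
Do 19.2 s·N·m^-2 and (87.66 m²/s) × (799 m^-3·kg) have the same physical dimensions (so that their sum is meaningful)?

In SI base units:
  19.2 s·N·m^-2:  N·s·m⁻² = kg·m·s⁻²·s·m⁻² = kg·m⁻¹·s⁻¹
  (87.66 m²/s) × (799 m^-3·kg):  [m²·s⁻¹] · [kg·m⁻³] = kg·m⁻¹·s⁻¹
Both are kg·m⁻¹·s⁻¹, so they have the same dimensions and can be added.

Yes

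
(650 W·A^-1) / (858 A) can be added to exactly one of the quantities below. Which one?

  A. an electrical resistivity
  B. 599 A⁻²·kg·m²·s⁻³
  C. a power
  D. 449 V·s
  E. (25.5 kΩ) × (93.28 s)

B.

Reference: [kg·m²·s⁻³·A⁻¹] / [A] = kg·m²·s⁻³·A⁻².
Each option:
  A. [electrical resistivity] = kg·m³·s⁻³·A⁻²
  B. kg·m²·s⁻³·A⁻²  ← same
  C. [power] = kg·m²·s⁻³
  D. V·s = J·C⁻¹·s = kg·m²·s⁻²·A⁻¹
  E. [kg·m²·s⁻³·A⁻²] · [s] = kg·m²·s⁻²·A⁻²
Only B. matches kg·m²·s⁻³·A⁻².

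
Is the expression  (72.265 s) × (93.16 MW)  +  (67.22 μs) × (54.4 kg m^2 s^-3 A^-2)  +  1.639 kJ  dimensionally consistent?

No

Work out the base dimensions of each:
  (72.265 s) × (93.16 MW):  [s] · [kg·m²·s⁻³] = kg·m²·s⁻²
  (67.22 μs) × (54.4 kg m^2 s^-3 A^-2):  [s] · [kg·m²·s⁻³·A⁻²] = kg·m²·s⁻²·A⁻²
  1.639 kJ:  J = N·m = kg·m²·s⁻²
The terms do not share a single dimension (kg·m²·s⁻² vs kg·m²·s⁻²·A⁻²).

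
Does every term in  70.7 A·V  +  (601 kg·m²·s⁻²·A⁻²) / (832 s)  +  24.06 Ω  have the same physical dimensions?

No

In SI base units:
  70.7 A·V:  V·A = J·C⁻¹·A = kg·m²·s⁻³
  (601 kg·m²·s⁻²·A⁻²) / (832 s):  [kg·m²·s⁻²·A⁻²] / [s] = kg·m²·s⁻³·A⁻²
  24.06 Ω:  Ω = V·A⁻¹ = kg·m²·s⁻³·A⁻²
The terms do not share a single dimension (kg·m²·s⁻³ vs kg·m²·s⁻³·A⁻²).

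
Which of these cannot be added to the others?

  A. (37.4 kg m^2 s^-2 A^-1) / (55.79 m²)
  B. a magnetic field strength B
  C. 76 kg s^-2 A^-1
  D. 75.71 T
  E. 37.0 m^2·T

E.

Expand each in SI base units:
  A. [kg·m²·s⁻²·A⁻¹] / [m²] = kg·s⁻²·A⁻¹
  B. [magnetic field strength B] = kg·s⁻²·A⁻¹
  C. kg·s⁻²·A⁻¹
  D. T = Wb·m⁻² = kg·s⁻²·A⁻¹
  E. T·m² = Wb·m⁻²·m² = kg·m²·s⁻²·A⁻¹
All reduce to kg·s⁻²·A⁻¹ except E., which is kg·m²·s⁻²·A⁻¹.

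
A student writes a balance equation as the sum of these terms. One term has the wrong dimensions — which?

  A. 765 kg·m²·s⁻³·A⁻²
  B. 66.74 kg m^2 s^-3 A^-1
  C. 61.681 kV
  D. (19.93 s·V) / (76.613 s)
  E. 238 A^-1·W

Work out the base dimensions of each:
  A. kg·m²·s⁻³·A⁻²
  B. kg·m²·s⁻³·A⁻¹
  C. V = J·C⁻¹ = kg·m²·s⁻³·A⁻¹
  D. [kg·m²·s⁻²·A⁻¹] / [s] = kg·m²·s⁻³·A⁻¹
  E. W·A⁻¹ = J·s⁻¹·A⁻¹ = kg·m²·s⁻³·A⁻¹
All reduce to kg·m²·s⁻³·A⁻¹ except A., which is kg·m²·s⁻³·A⁻².

A.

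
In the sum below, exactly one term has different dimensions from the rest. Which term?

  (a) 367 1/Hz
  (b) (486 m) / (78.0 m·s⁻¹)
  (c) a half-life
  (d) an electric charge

Expand each in SI base units:
  (a) Hz⁻¹ = (s⁻¹)⁻¹ = s
  (b) [m] / [m·s⁻¹] = s
  (c) [half-life] = s
  (d) [electric charge] = s·A
All reduce to s except (d), which is s·A.

(d)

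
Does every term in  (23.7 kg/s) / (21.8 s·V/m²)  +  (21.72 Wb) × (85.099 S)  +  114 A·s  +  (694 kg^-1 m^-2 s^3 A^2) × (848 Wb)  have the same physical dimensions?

Work out the base dimensions of each:
  (23.7 kg/s) / (21.8 s·V/m²):  [kg·s⁻¹] / [kg·s⁻²·A⁻¹] = s·A
  (21.72 Wb) × (85.099 S):  [kg·m²·s⁻²·A⁻¹] · [kg⁻¹·m⁻²·s³·A²] = s·A
  114 A·s:  A·s = s·A
  (694 kg^-1 m^-2 s^3 A^2) × (848 Wb):  [kg⁻¹·m⁻²·s³·A²] · [kg·m²·s⁻²·A⁻¹] = s·A
Every term reduces to s·A.

Yes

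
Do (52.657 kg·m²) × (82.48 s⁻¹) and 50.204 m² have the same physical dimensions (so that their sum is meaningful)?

In SI base units:
  (52.657 kg·m²) × (82.48 s⁻¹):  [kg·m²] · [s⁻¹] = kg·m²·s⁻¹
  50.204 m²:  m²
kg·m²·s⁻¹ ≠ m², so they cannot be added.

No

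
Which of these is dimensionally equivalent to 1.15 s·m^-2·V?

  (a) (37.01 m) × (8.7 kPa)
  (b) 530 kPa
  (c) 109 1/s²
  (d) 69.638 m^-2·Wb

(d)

Reference: V·s·m⁻² = J·C⁻¹·s·m⁻² = kg·s⁻²·A⁻¹.
Each option:
  (a) [m] · [kg·m⁻¹·s⁻²] = kg·s⁻²
  (b) Pa = N·m⁻² = kg·m⁻¹·s⁻²
  (c) s⁻²
  (d) Wb·m⁻² = V·s·m⁻² = kg·s⁻²·A⁻¹  ← same
Only (d) matches kg·s⁻²·A⁻¹.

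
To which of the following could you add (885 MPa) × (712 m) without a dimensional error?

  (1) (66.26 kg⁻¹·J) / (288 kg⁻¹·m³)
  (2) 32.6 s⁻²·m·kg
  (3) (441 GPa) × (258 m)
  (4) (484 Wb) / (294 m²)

Reference: [kg·m⁻¹·s⁻²] · [m] = kg·s⁻².
Each option:
  (1) [m²·s⁻²] / [kg⁻¹·m³] = kg·m⁻¹·s⁻²
  (2) kg·m·s⁻²
  (3) [kg·m⁻¹·s⁻²] · [m] = kg·s⁻²  ← same
  (4) [kg·m²·s⁻²·A⁻¹] / [m²] = kg·s⁻²·A⁻¹
Only (3) matches kg·s⁻².

(3)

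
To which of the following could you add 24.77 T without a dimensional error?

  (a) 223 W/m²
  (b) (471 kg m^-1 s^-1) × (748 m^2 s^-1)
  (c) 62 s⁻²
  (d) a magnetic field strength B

Reference: T = Wb·m⁻² = kg·s⁻²·A⁻¹.
Each option:
  (a) W·m⁻² = J·s⁻¹·m⁻² = kg·s⁻³
  (b) [kg·m⁻¹·s⁻¹] · [m²·s⁻¹] = kg·m·s⁻²
  (c) s⁻²
  (d) [magnetic field strength B] = kg·s⁻²·A⁻¹  ← same
Only (d) matches kg·s⁻²·A⁻¹.

(d)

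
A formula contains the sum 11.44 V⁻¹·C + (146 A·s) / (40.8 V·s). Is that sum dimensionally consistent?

Expand each in SI base units:
  11.44 V⁻¹·C:  C·V⁻¹ = s·A·(J·C⁻¹)⁻¹ = kg⁻¹·m⁻²·s⁴·A²
  (146 A·s) / (40.8 V·s):  [s·A] / [kg·m²·s⁻²·A⁻¹] = kg⁻¹·m⁻²·s³·A²
kg⁻¹·m⁻²·s⁴·A² ≠ kg⁻¹·m⁻²·s³·A², so they cannot be added.

No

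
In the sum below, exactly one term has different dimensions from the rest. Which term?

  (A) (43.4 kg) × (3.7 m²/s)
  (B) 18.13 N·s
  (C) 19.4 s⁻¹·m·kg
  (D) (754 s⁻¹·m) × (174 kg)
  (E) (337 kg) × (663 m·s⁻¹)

Work out the base dimensions of each:
  (A) [kg] · [m²·s⁻¹] = kg·m²·s⁻¹
  (B) N·s = kg·m·s⁻²·s = kg·m·s⁻¹
  (C) kg·m·s⁻¹
  (D) [m·s⁻¹] · [kg] = kg·m·s⁻¹
  (E) [kg] · [m·s⁻¹] = kg·m·s⁻¹
All reduce to kg·m·s⁻¹ except (A), which is kg·m²·s⁻¹.

(A)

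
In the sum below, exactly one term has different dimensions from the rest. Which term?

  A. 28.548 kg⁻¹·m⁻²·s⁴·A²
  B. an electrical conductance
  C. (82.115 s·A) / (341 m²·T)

A.

In SI base units:
  A. kg⁻¹·m⁻²·s⁴·A²
  B. [electrical conductance] = kg⁻¹·m⁻²·s³·A²
  C. [s·A] / [kg·m²·s⁻²·A⁻¹] = kg⁻¹·m⁻²·s³·A²
All reduce to kg⁻¹·m⁻²·s³·A² except A., which is kg⁻¹·m⁻²·s⁴·A².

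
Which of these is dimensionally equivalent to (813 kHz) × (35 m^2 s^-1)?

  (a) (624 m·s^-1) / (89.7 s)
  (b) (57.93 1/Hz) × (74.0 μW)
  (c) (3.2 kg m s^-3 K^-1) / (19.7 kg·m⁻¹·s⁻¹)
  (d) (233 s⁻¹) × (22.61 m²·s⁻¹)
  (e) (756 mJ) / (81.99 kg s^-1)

(d)

Reference: [s⁻¹] · [m²·s⁻¹] = m²·s⁻².
Each option:
  (a) [m·s⁻¹] / [s] = m·s⁻²
  (b) [s] · [kg·m²·s⁻³] = kg·m²·s⁻²
  (c) [kg·m·s⁻³·K⁻¹] / [kg·m⁻¹·s⁻¹] = m²·s⁻²·K⁻¹
  (d) [s⁻¹] · [m²·s⁻¹] = m²·s⁻²  ← same
  (e) [kg·m²·s⁻²] / [kg·s⁻¹] = m²·s⁻¹
Only (d) matches m²·s⁻².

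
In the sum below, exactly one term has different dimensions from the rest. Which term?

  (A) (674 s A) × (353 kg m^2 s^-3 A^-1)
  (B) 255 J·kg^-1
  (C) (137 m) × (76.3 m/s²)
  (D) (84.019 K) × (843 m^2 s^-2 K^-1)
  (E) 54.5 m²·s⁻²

Expand each in SI base units:
  (A) [s·A] · [kg·m²·s⁻³·A⁻¹] = kg·m²·s⁻²
  (B) J·kg⁻¹ = N·m·kg⁻¹ = m²·s⁻²
  (C) [m] · [m·s⁻²] = m²·s⁻²
  (D) [K] · [m²·s⁻²·K⁻¹] = m²·s⁻²
  (E) m²·s⁻²
All reduce to m²·s⁻² except (A), which is kg·m²·s⁻².

(A)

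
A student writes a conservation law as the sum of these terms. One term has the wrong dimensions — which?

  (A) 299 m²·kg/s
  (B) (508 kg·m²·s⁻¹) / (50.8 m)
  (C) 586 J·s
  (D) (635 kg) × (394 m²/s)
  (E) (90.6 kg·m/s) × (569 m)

(B)

Expand each in SI base units:
  (A) kg·m²·s⁻¹
  (B) [kg·m²·s⁻¹] / [m] = kg·m·s⁻¹
  (C) J·s = N·m·s = kg·m²·s⁻¹
  (D) [kg] · [m²·s⁻¹] = kg·m²·s⁻¹
  (E) [kg·m·s⁻¹] · [m] = kg·m²·s⁻¹
All reduce to kg·m²·s⁻¹ except (B), which is kg·m·s⁻¹.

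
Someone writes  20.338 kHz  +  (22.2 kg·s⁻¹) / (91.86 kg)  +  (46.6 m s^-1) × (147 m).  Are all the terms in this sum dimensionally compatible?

No

In SI base units:
  20.338 kHz:  Hz = s⁻¹
  (22.2 kg·s⁻¹) / (91.86 kg):  [kg·s⁻¹] / [kg] = s⁻¹
  (46.6 m s^-1) × (147 m):  [m·s⁻¹] · [m] = m²·s⁻¹
The terms do not share a single dimension (m²·s⁻¹ vs s⁻¹).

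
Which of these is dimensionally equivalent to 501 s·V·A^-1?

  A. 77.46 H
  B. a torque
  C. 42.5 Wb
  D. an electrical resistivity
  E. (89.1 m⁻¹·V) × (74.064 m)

Reference: V·s·A⁻¹ = J·C⁻¹·s·A⁻¹ = kg·m²·s⁻²·A⁻².
Each option:
  A. H = V·s·A⁻¹ = kg·m²·s⁻²·A⁻²  ← same
  B. [torque] = kg·m²·s⁻²
  C. Wb = V·s = kg·m²·s⁻²·A⁻¹
  D. [electrical resistivity] = kg·m³·s⁻³·A⁻²
  E. [kg·m·s⁻³·A⁻¹] · [m] = kg·m²·s⁻³·A⁻¹
Only A. matches kg·m²·s⁻²·A⁻².

A.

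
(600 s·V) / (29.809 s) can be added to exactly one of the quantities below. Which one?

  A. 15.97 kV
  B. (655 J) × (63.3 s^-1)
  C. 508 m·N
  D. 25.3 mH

A.

Reference: [kg·m²·s⁻²·A⁻¹] / [s] = kg·m²·s⁻³·A⁻¹.
Each option:
  A. V = J·C⁻¹ = kg·m²·s⁻³·A⁻¹  ← same
  B. [kg·m²·s⁻²] · [s⁻¹] = kg·m²·s⁻³
  C. N·m = kg·m·s⁻²·m = kg·m²·s⁻²
  D. H = V·s·A⁻¹ = kg·m²·s⁻²·A⁻²
Only A. matches kg·m²·s⁻³·A⁻¹.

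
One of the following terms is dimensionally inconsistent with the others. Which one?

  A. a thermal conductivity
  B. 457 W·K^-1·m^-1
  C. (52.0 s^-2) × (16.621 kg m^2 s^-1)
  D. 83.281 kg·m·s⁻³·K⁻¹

C.

In SI base units:
  A. [thermal conductivity] = kg·m·s⁻³·K⁻¹
  B. W·m⁻¹·K⁻¹ = J·s⁻¹·m⁻¹·K⁻¹ = kg·m·s⁻³·K⁻¹
  C. [s⁻²] · [kg·m²·s⁻¹] = kg·m²·s⁻³
  D. kg·m·s⁻³·K⁻¹
All reduce to kg·m·s⁻³·K⁻¹ except C., which is kg·m²·s⁻³.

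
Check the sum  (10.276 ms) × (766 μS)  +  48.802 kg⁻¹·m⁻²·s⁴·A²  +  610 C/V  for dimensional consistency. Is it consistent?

Yes

Dimensions:
  (10.276 ms) × (766 μS):  [s] · [kg⁻¹·m⁻²·s³·A²] = kg⁻¹·m⁻²·s⁴·A²
  48.802 kg⁻¹·m⁻²·s⁴·A²:  kg⁻¹·m⁻²·s⁴·A²
  610 C/V:  C·V⁻¹ = s·A·(J·C⁻¹)⁻¹ = kg⁻¹·m⁻²·s⁴·A²
Every term reduces to kg⁻¹·m⁻²·s⁴·A².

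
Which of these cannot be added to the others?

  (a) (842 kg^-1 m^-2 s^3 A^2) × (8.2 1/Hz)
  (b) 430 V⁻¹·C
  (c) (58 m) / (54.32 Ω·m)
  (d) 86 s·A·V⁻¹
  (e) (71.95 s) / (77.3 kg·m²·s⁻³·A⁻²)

(c)

Work out the base dimensions of each:
  (a) [kg⁻¹·m⁻²·s³·A²] · [s] = kg⁻¹·m⁻²·s⁴·A²
  (b) C·V⁻¹ = s·A·(J·C⁻¹)⁻¹ = kg⁻¹·m⁻²·s⁴·A²
  (c) [m] / [kg·m³·s⁻³·A⁻²] = kg⁻¹·m⁻²·s³·A²
  (d) A·s·V⁻¹ = A·s·(J·C⁻¹)⁻¹ = kg⁻¹·m⁻²·s⁴·A²
  (e) [s] / [kg·m²·s⁻³·A⁻²] = kg⁻¹·m⁻²·s⁴·A²
All reduce to kg⁻¹·m⁻²·s⁴·A² except (c), which is kg⁻¹·m⁻²·s³·A².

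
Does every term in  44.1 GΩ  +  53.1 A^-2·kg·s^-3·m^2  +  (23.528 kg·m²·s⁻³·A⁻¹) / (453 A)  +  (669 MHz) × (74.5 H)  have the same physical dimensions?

Yes

Reduce each to base SI dimensions:
  44.1 GΩ:  Ω = V·A⁻¹ = kg·m²·s⁻³·A⁻²
  53.1 A^-2·kg·s^-3·m^2:  kg·m²·s⁻³·A⁻²
  (23.528 kg·m²·s⁻³·A⁻¹) / (453 A):  [kg·m²·s⁻³·A⁻¹] / [A] = kg·m²·s⁻³·A⁻²
  (669 MHz) × (74.5 H):  [s⁻¹] · [kg·m²·s⁻²·A⁻²] = kg·m²·s⁻³·A⁻²
Every term reduces to kg·m²·s⁻³·A⁻².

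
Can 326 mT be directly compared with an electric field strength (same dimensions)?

In SI base units:
  326 mT:  T = Wb·m⁻² = kg·s⁻²·A⁻¹
  an electric field strength:  [electric field strength] = kg·m·s⁻³·A⁻¹
kg·s⁻²·A⁻¹ ≠ kg·m·s⁻³·A⁻¹, so they cannot be added.

No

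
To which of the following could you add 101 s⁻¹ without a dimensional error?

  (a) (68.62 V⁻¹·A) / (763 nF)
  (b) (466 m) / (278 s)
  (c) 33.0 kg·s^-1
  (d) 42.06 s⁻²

(a)

Reference: s⁻¹.
Each option:
  (a) [kg⁻¹·m⁻²·s³·A²] / [kg⁻¹·m⁻²·s⁴·A²] = s⁻¹  ← same
  (b) [m] / [s] = m·s⁻¹
  (c) kg·s⁻¹
  (d) s⁻²
Only (a) matches s⁻¹.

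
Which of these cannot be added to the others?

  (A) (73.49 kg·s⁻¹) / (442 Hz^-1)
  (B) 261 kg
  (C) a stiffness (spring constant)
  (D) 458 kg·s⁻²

Reduce each to base SI dimensions:
  (A) [kg·s⁻¹] / [s] = kg·s⁻²
  (B) kg
  (C) [stiffness (spring constant)] = kg·s⁻²
  (D) kg·s⁻²
All reduce to kg·s⁻² except (B), which is kg.

(B)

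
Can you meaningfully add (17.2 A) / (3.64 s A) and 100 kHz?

Yes

Expand each in SI base units:
  (17.2 A) / (3.64 s A):  [A] / [s·A] = s⁻¹
  100 kHz:  Hz = s⁻¹
Both are s⁻¹, so they have the same dimensions and can be added.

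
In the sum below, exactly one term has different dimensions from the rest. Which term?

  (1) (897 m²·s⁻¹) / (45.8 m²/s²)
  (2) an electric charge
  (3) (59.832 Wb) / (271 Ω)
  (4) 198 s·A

Reduce each to base SI dimensions:
  (1) [m²·s⁻¹] / [m²·s⁻²] = s
  (2) [electric charge] = s·A
  (3) [kg·m²·s⁻²·A⁻¹] / [kg·m²·s⁻³·A⁻²] = s·A
  (4) A·s = s·A
All reduce to s·A except (1), which is s.

(1)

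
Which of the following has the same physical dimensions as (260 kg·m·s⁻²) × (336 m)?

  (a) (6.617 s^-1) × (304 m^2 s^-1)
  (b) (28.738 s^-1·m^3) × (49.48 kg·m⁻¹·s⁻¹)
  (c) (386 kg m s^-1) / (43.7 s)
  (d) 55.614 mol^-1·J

(b)

Reference: [kg·m·s⁻²] · [m] = kg·m²·s⁻².
Each option:
  (a) [s⁻¹] · [m²·s⁻¹] = m²·s⁻²
  (b) [m³·s⁻¹] · [kg·m⁻¹·s⁻¹] = kg·m²·s⁻²  ← same
  (c) [kg·m·s⁻¹] / [s] = kg·m·s⁻²
  (d) J·mol⁻¹ = N·m·mol⁻¹ = kg·m²·s⁻²·mol⁻¹
Only (b) matches kg·m²·s⁻².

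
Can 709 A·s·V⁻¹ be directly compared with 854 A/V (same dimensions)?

In SI base units:
  709 A·s·V⁻¹:  A·s·V⁻¹ = A·s·(J·C⁻¹)⁻¹ = kg⁻¹·m⁻²·s⁴·A²
  854 A/V:  A·V⁻¹ = A·(J·C⁻¹)⁻¹ = kg⁻¹·m⁻²·s³·A²
kg⁻¹·m⁻²·s⁴·A² ≠ kg⁻¹·m⁻²·s³·A², so they cannot be added.

No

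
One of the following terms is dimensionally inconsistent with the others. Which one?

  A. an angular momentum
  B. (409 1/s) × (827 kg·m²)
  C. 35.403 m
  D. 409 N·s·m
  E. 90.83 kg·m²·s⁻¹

C.

Dimensions:
  A. [angular momentum] = kg·m²·s⁻¹
  B. [s⁻¹] · [kg·m²] = kg·m²·s⁻¹
  C. m
  D. N·m·s = kg·m·s⁻²·m·s = kg·m²·s⁻¹
  E. kg·m²·s⁻¹
All reduce to kg·m²·s⁻¹ except C., which is m.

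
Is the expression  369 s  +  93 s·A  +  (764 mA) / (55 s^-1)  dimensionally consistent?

No

In SI base units:
  369 s:  s
  93 s·A:  A·s = s·A
  (764 mA) / (55 s^-1):  [A] / [s⁻¹] = s·A
The terms do not share a single dimension (s vs s·A).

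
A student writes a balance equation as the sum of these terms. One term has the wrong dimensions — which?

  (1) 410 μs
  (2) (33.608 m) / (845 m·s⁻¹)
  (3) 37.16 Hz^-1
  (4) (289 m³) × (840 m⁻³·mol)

(4)

Work out the base dimensions of each:
  (1) s
  (2) [m] / [m·s⁻¹] = s
  (3) Hz⁻¹ = (s⁻¹)⁻¹ = s
  (4) [m³] · [m⁻³·mol] = mol
All reduce to s except (4), which is mol.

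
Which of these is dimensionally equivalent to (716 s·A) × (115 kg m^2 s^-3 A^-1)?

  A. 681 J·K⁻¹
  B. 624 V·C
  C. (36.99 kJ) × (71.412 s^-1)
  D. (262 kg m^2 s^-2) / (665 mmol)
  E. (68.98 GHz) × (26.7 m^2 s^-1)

Reference: [s·A] · [kg·m²·s⁻³·A⁻¹] = kg·m²·s⁻².
Each option:
  A. J·K⁻¹ = N·m·K⁻¹ = kg·m²·s⁻²·K⁻¹
  B. C·V = s·A·J·C⁻¹ = kg·m²·s⁻²  ← same
  C. [kg·m²·s⁻²] · [s⁻¹] = kg·m²·s⁻³
  D. [kg·m²·s⁻²] / [mol] = kg·m²·s⁻²·mol⁻¹
  E. [s⁻¹] · [m²·s⁻¹] = m²·s⁻²
Only B. matches kg·m²·s⁻².

B.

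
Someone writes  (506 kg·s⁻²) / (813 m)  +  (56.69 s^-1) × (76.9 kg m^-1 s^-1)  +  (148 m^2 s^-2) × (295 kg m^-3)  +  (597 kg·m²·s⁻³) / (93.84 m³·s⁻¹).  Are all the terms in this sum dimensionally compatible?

Expand each in SI base units:
  (506 kg·s⁻²) / (813 m):  [kg·s⁻²] / [m] = kg·m⁻¹·s⁻²
  (56.69 s^-1) × (76.9 kg m^-1 s^-1):  [s⁻¹] · [kg·m⁻¹·s⁻¹] = kg·m⁻¹·s⁻²
  (148 m^2 s^-2) × (295 kg m^-3):  [m²·s⁻²] · [kg·m⁻³] = kg·m⁻¹·s⁻²
  (597 kg·m²·s⁻³) / (93.84 m³·s⁻¹):  [kg·m²·s⁻³] / [m³·s⁻¹] = kg·m⁻¹·s⁻²
Every term reduces to kg·m⁻¹·s⁻².

Yes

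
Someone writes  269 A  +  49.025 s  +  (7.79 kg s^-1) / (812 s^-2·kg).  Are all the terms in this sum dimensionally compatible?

No

Dimensions:
  269 A:  A
  49.025 s:  s
  (7.79 kg s^-1) / (812 s^-2·kg):  [kg·s⁻¹] / [kg·s⁻²] = s
The terms do not share a single dimension (A vs s).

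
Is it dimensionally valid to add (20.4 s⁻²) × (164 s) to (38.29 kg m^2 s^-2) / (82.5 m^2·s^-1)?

No

In SI base units:
  (20.4 s⁻²) × (164 s):  [s⁻²] · [s] = s⁻¹
  (38.29 kg m^2 s^-2) / (82.5 m^2·s^-1):  [kg·m²·s⁻²] / [m²·s⁻¹] = kg·s⁻¹
s⁻¹ ≠ kg·s⁻¹, so they cannot be added.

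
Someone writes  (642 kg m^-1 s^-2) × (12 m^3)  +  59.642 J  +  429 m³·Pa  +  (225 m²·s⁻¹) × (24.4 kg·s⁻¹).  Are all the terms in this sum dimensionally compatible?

Yes

In SI base units:
  (642 kg m^-1 s^-2) × (12 m^3):  [kg·m⁻¹·s⁻²] · [m³] = kg·m²·s⁻²
  59.642 J:  J = N·m = kg·m²·s⁻²
  429 m³·Pa:  Pa·m³ = N·m⁻²·m³ = kg·m²·s⁻²
  (225 m²·s⁻¹) × (24.4 kg·s⁻¹):  [m²·s⁻¹] · [kg·s⁻¹] = kg·m²·s⁻²
Every term reduces to kg·m²·s⁻².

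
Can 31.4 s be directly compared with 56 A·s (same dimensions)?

No

In SI base units:
  31.4 s:  s
  56 A·s:  A·s = s·A
s ≠ s·A, so they cannot be added.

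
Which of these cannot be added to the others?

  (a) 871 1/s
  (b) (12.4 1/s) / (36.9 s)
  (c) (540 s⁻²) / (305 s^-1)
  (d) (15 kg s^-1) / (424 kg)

In SI base units:
  (a) s⁻¹
  (b) [s⁻¹] / [s] = s⁻²
  (c) [s⁻²] / [s⁻¹] = s⁻¹
  (d) [kg·s⁻¹] / [kg] = s⁻¹
All reduce to s⁻¹ except (b), which is s⁻².

(b)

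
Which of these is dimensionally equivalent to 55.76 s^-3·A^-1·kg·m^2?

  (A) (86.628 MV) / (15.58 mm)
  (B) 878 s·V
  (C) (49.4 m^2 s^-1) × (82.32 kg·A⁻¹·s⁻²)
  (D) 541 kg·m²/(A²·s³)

(C)

Reference: kg·m²·s⁻³·A⁻¹.
Each option:
  (A) [kg·m²·s⁻³·A⁻¹] / [m] = kg·m·s⁻³·A⁻¹
  (B) V·s = J·C⁻¹·s = kg·m²·s⁻²·A⁻¹
  (C) [m²·s⁻¹] · [kg·s⁻²·A⁻¹] = kg·m²·s⁻³·A⁻¹  ← same
  (D) kg·m²·s⁻³·A⁻²
Only (C) matches kg·m²·s⁻³·A⁻¹.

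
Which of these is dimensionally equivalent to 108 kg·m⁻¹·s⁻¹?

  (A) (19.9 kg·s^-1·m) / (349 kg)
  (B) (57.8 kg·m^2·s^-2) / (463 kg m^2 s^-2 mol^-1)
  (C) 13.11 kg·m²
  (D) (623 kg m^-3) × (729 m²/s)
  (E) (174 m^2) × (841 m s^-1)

(D)

Reference: kg·m⁻¹·s⁻¹.
Each option:
  (A) [kg·m·s⁻¹] / [kg] = m·s⁻¹
  (B) [kg·m²·s⁻²] / [kg·m²·s⁻²·mol⁻¹] = mol
  (C) kg·m²
  (D) [kg·m⁻³] · [m²·s⁻¹] = kg·m⁻¹·s⁻¹  ← same
  (E) [m²] · [m·s⁻¹] = m³·s⁻¹
Only (D) matches kg·m⁻¹·s⁻¹.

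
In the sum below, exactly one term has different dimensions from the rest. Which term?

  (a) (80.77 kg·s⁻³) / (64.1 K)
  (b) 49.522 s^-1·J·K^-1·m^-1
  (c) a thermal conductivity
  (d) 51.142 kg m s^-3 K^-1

(a)

In SI base units:
  (a) [kg·s⁻³] / [K] = kg·s⁻³·K⁻¹
  (b) J·s⁻¹·m⁻¹·K⁻¹ = N·m·s⁻¹·m⁻¹·K⁻¹ = kg·m·s⁻³·K⁻¹
  (c) [thermal conductivity] = kg·m·s⁻³·K⁻¹
  (d) kg·m·s⁻³·K⁻¹
All reduce to kg·m·s⁻³·K⁻¹ except (a), which is kg·s⁻³·K⁻¹.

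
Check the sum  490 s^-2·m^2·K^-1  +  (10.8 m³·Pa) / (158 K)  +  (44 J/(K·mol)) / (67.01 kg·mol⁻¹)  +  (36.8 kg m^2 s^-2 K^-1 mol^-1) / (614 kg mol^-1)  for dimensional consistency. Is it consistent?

No

Expand each in SI base units:
  490 s^-2·m^2·K^-1:  m²·s⁻²·K⁻¹
  (10.8 m³·Pa) / (158 K):  [kg·m²·s⁻²] / [K] = kg·m²·s⁻²·K⁻¹
  (44 J/(K·mol)) / (67.01 kg·mol⁻¹):  [kg·m²·s⁻²·K⁻¹·mol⁻¹] / [kg·mol⁻¹] = m²·s⁻²·K⁻¹
  (36.8 kg m^2 s^-2 K^-1 mol^-1) / (614 kg mol^-1):  [kg·m²·s⁻²·K⁻¹·mol⁻¹] / [kg·mol⁻¹] = m²·s⁻²·K⁻¹
The terms do not share a single dimension (kg·m²·s⁻²·K⁻¹ vs m²·s⁻²·K⁻¹).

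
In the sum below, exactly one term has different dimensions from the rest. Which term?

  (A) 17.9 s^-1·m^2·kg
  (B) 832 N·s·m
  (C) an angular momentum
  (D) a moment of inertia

(D)

Expand each in SI base units:
  (A) kg·m²·s⁻¹
  (B) N·m·s = kg·m·s⁻²·m·s = kg·m²·s⁻¹
  (C) [angular momentum] = kg·m²·s⁻¹
  (D) [moment of inertia] = kg·m²
All reduce to kg·m²·s⁻¹ except (D), which is kg·m².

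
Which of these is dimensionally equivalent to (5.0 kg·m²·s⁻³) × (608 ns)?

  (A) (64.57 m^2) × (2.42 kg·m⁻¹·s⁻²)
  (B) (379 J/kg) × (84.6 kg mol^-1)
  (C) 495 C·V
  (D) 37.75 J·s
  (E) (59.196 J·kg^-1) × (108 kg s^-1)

(C)

Reference: [kg·m²·s⁻³] · [s] = kg·m²·s⁻².
Each option:
  (A) [m²] · [kg·m⁻¹·s⁻²] = kg·m·s⁻²
  (B) [m²·s⁻²] · [kg·mol⁻¹] = kg·m²·s⁻²·mol⁻¹
  (C) C·V = s·A·J·C⁻¹ = kg·m²·s⁻²  ← same
  (D) J·s = N·m·s = kg·m²·s⁻¹
  (E) [m²·s⁻²] · [kg·s⁻¹] = kg·m²·s⁻³
Only (C) matches kg·m²·s⁻².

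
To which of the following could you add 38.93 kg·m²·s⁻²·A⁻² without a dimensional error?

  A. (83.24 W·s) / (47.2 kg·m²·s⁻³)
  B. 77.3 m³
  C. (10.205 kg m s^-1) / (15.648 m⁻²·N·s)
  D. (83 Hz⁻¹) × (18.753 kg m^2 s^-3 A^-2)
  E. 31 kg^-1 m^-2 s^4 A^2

D.

Reference: kg·m²·s⁻²·A⁻².
Each option:
  A. [kg·m²·s⁻²] / [kg·m²·s⁻³] = s
  B. m³
  C. [kg·m·s⁻¹] / [kg·m⁻¹·s⁻¹] = m²
  D. [s] · [kg·m²·s⁻³·A⁻²] = kg·m²·s⁻²·A⁻²  ← same
  E. kg⁻¹·m⁻²·s⁴·A²
Only D. matches kg·m²·s⁻²·A⁻².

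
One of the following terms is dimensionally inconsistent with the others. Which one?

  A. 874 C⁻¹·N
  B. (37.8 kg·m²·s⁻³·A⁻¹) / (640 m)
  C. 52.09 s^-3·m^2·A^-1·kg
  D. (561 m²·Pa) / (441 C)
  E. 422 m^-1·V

C.

Reduce each to base SI dimensions:
  A. N·C⁻¹ = kg·m·s⁻²·(s·A)⁻¹ = kg·m·s⁻³·A⁻¹
  B. [kg·m²·s⁻³·A⁻¹] / [m] = kg·m·s⁻³·A⁻¹
  C. kg·m²·s⁻³·A⁻¹
  D. [kg·m·s⁻²] / [s·A] = kg·m·s⁻³·A⁻¹
  E. V·m⁻¹ = J·C⁻¹·m⁻¹ = kg·m·s⁻³·A⁻¹
All reduce to kg·m·s⁻³·A⁻¹ except C., which is kg·m²·s⁻³·A⁻¹.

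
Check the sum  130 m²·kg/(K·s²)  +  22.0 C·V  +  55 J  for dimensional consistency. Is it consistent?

Work out the base dimensions of each:
  130 m²·kg/(K·s²):  kg·m²·s⁻²·K⁻¹
  22.0 C·V:  C·V = s·A·J·C⁻¹ = kg·m²·s⁻²
  55 J:  J = N·m = kg·m²·s⁻²
The terms do not share a single dimension (kg·m²·s⁻² vs kg·m²·s⁻²·K⁻¹).

No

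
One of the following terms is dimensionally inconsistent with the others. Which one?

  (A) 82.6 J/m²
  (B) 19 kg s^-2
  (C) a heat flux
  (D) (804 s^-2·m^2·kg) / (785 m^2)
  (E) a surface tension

(C)

In SI base units:
  (A) J·m⁻² = N·m·m⁻² = kg·s⁻²
  (B) kg·s⁻²
  (C) [heat flux] = kg·s⁻³
  (D) [kg·m²·s⁻²] / [m²] = kg·s⁻²
  (E) [surface tension] = kg·s⁻²
All reduce to kg·s⁻² except (C), which is kg·s⁻³.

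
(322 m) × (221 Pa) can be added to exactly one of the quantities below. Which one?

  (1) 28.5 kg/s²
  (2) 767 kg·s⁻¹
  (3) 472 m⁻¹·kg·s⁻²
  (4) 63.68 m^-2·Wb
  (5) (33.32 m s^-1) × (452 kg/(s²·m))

(1)

Reference: [m] · [kg·m⁻¹·s⁻²] = kg·s⁻².
Each option:
  (1) kg·s⁻²  ← same
  (2) kg·s⁻¹
  (3) kg·m⁻¹·s⁻²
  (4) Wb·m⁻² = V·s·m⁻² = kg·s⁻²·A⁻¹
  (5) [m·s⁻¹] · [kg·m⁻¹·s⁻²] = kg·s⁻³
Only (1) matches kg·s⁻².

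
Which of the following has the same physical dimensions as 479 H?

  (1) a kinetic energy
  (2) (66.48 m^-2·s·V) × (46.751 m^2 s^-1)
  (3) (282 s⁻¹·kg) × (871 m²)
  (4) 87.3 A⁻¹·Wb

Reference: H = V·s·A⁻¹ = kg·m²·s⁻²·A⁻².
Each option:
  (1) [kinetic energy] = kg·m²·s⁻²
  (2) [kg·s⁻²·A⁻¹] · [m²·s⁻¹] = kg·m²·s⁻³·A⁻¹
  (3) [kg·s⁻¹] · [m²] = kg·m²·s⁻¹
  (4) Wb·A⁻¹ = V·s·A⁻¹ = kg·m²·s⁻²·A⁻²  ← same
Only (4) matches kg·m²·s⁻²·A⁻².

(4)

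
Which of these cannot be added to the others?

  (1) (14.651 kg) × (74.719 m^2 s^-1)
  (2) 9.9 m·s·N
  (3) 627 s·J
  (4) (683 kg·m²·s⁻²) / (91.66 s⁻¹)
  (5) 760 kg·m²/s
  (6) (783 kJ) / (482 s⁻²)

Expand each in SI base units:
  (1) [kg] · [m²·s⁻¹] = kg·m²·s⁻¹
  (2) N·m·s = kg·m·s⁻²·m·s = kg·m²·s⁻¹
  (3) J·s = N·m·s = kg·m²·s⁻¹
  (4) [kg·m²·s⁻²] / [s⁻¹] = kg·m²·s⁻¹
  (5) kg·m²·s⁻¹
  (6) [kg·m²·s⁻²] / [s⁻²] = kg·m²
All reduce to kg·m²·s⁻¹ except (6), which is kg·m².

(6)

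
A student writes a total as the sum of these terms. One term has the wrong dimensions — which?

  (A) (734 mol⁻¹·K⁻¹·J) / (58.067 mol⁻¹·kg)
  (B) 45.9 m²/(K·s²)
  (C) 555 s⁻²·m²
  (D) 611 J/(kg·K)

(C)

Work out the base dimensions of each:
  (A) [kg·m²·s⁻²·K⁻¹·mol⁻¹] / [kg·mol⁻¹] = m²·s⁻²·K⁻¹
  (B) m²·s⁻²·K⁻¹
  (C) m²·s⁻²
  (D) J·kg⁻¹·K⁻¹ = N·m·kg⁻¹·K⁻¹ = m²·s⁻²·K⁻¹
All reduce to m²·s⁻²·K⁻¹ except (C), which is m²·s⁻².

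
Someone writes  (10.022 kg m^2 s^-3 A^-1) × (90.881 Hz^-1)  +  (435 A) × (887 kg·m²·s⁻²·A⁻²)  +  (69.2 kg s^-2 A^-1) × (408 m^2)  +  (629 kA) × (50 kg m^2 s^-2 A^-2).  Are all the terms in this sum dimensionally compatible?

Yes

Work out the base dimensions of each:
  (10.022 kg m^2 s^-3 A^-1) × (90.881 Hz^-1):  [kg·m²·s⁻³·A⁻¹] · [s] = kg·m²·s⁻²·A⁻¹
  (435 A) × (887 kg·m²·s⁻²·A⁻²):  [A] · [kg·m²·s⁻²·A⁻²] = kg·m²·s⁻²·A⁻¹
  (69.2 kg s^-2 A^-1) × (408 m^2):  [kg·s⁻²·A⁻¹] · [m²] = kg·m²·s⁻²·A⁻¹
  (629 kA) × (50 kg m^2 s^-2 A^-2):  [A] · [kg·m²·s⁻²·A⁻²] = kg·m²·s⁻²·A⁻¹
Every term reduces to kg·m²·s⁻²·A⁻¹.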